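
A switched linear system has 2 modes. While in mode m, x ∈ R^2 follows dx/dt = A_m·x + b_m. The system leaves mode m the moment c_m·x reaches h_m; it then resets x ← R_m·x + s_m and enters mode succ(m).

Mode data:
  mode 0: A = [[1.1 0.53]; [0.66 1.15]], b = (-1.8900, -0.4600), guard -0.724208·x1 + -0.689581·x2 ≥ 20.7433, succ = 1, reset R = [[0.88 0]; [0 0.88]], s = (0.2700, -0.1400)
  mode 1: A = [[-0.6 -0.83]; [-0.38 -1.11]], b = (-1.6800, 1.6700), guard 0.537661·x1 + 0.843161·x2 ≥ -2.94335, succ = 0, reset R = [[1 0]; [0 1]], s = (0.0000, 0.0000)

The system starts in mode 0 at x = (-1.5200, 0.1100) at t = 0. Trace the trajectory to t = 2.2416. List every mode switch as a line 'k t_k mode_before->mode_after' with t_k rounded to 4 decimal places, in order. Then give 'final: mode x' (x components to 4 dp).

Mode 0: guard c·x = 20.7433 hit at Δt = 1.3836 (t = 1.3836), x⁻ = (-16.9674, -12.2616) → reset → x⁺ = (-14.6613, -10.9302), jump to mode 1
Mode 1: flow for 0.8580 to horizon, guard not reached → x = (-7.2336, -1.2895)

1 1.3836 0->1
final: 1 -7.2336 -1.2895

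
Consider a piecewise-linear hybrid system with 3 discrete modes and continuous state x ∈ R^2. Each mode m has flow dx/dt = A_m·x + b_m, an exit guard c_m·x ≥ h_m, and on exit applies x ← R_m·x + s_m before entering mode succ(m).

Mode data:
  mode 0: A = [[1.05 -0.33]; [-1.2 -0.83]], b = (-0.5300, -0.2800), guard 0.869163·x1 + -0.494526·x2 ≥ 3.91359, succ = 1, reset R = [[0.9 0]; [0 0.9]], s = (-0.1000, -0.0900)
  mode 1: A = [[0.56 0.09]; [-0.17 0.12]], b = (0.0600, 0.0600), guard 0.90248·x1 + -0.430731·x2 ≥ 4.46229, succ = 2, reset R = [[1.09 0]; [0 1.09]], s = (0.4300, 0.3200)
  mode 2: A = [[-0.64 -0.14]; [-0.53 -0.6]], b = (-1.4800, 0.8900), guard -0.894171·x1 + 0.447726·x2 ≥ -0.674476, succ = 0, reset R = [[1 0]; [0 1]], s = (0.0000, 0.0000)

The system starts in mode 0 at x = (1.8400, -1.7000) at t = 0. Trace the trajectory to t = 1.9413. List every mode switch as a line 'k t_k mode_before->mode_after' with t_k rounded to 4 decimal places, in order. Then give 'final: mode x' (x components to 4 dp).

Mode 0: guard c·x = 3.9136 hit at Δt = 0.4798 (t = 0.4798), x⁻ = (3.1249, -2.4216) → reset → x⁺ = (2.7124, -2.2694), jump to mode 1
Mode 1: guard c·x = 4.4623 hit at Δt = 0.5822 (t = 1.0620), x⁻ = (3.6461, -2.7204) → reset → x⁺ = (4.4042, -2.6453), jump to mode 2
Mode 2: flow for 0.8793 to horizon, guard not reached → x = (1.7352, -1.9799)

1 0.4798 0->1
2 1.0620 1->2
final: 2 1.7352 -1.9799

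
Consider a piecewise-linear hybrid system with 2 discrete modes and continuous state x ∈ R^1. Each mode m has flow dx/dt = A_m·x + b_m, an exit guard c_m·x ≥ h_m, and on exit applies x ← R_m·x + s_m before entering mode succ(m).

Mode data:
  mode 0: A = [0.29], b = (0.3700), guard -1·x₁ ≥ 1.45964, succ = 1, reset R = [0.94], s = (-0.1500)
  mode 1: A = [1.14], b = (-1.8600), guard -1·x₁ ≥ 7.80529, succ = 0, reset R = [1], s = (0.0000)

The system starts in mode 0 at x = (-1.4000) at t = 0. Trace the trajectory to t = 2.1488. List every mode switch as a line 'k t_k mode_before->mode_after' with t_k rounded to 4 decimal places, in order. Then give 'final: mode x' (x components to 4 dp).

Mode 0: guard c·x = 1.4596 hit at Δt = 1.3529 (t = 1.3529), x⁻ = (-1.4596) → reset → x⁺ = (-1.5221), jump to mode 1
Mode 1: flow for 0.7959 to horizon, guard not reached → x = (-6.1823)

1 1.3529 0->1
final: 1 -6.1823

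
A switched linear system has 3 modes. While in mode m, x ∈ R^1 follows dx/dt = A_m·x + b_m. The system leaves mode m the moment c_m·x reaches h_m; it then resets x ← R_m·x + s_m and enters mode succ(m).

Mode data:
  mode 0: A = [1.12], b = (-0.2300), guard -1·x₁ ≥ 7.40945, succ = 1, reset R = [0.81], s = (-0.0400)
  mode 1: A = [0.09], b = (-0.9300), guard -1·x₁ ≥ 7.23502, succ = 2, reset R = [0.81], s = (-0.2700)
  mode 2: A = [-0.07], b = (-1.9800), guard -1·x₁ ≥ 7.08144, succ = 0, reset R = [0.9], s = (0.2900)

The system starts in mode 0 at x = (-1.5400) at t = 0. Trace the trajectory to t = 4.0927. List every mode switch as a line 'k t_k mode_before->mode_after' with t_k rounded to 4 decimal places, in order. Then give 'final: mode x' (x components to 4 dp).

1 1.3153 0->1
2 2.0969 1->2
3 2.7237 2->0
4 2.8945 0->1
5 3.6762 1->2
final: 2 -6.7671

Mode 0: guard c·x = 7.4094 hit at Δt = 1.3153 (t = 1.3153), x⁻ = (-7.4095) → reset → x⁺ = (-6.0417), jump to mode 1
Mode 1: guard c·x = 7.2350 hit at Δt = 0.7816 (t = 2.0969), x⁻ = (-7.2350) → reset → x⁺ = (-6.1304), jump to mode 2
Mode 2: guard c·x = 7.0814 hit at Δt = 0.6268 (t = 2.7237), x⁻ = (-7.0814) → reset → x⁺ = (-6.0833), jump to mode 0
Mode 0: guard c·x = 7.4094 hit at Δt = 0.1708 (t = 2.8945), x⁻ = (-7.4094) → reset → x⁺ = (-6.0417), jump to mode 1
Mode 1: guard c·x = 7.2350 hit at Δt = 0.7816 (t = 3.6762), x⁻ = (-7.2350) → reset → x⁺ = (-6.1304), jump to mode 2
Mode 2: flow for 0.4165 to horizon, guard not reached → x = (-6.7671)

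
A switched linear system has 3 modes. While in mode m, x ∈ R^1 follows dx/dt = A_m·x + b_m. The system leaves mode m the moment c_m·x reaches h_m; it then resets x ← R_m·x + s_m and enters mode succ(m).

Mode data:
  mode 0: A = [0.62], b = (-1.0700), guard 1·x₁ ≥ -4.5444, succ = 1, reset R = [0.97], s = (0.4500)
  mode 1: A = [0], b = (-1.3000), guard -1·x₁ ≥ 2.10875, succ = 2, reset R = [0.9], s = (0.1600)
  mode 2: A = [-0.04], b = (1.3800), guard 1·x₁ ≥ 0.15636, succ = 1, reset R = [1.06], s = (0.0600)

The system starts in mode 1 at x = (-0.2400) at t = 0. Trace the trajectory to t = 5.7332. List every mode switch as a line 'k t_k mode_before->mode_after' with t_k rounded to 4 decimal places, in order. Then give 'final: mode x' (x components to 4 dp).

1 1.4375 1->2
2 2.7797 2->1
3 4.5755 1->2
final: 2 -0.0980

Mode 1: guard c·x = 2.1088 hit at Δt = 1.4375 (t = 1.4375), x⁻ = (-2.1088) → reset → x⁺ = (-1.7379), jump to mode 2
Mode 2: guard c·x = 0.1564 hit at Δt = 1.3422 (t = 2.7797), x⁻ = (0.1564) → reset → x⁺ = (0.2257), jump to mode 1
Mode 1: guard c·x = 2.1088 hit at Δt = 1.7958 (t = 4.5755), x⁻ = (-2.1087) → reset → x⁺ = (-1.7379), jump to mode 2
Mode 2: flow for 1.1577 to horizon, guard not reached → x = (-0.0980)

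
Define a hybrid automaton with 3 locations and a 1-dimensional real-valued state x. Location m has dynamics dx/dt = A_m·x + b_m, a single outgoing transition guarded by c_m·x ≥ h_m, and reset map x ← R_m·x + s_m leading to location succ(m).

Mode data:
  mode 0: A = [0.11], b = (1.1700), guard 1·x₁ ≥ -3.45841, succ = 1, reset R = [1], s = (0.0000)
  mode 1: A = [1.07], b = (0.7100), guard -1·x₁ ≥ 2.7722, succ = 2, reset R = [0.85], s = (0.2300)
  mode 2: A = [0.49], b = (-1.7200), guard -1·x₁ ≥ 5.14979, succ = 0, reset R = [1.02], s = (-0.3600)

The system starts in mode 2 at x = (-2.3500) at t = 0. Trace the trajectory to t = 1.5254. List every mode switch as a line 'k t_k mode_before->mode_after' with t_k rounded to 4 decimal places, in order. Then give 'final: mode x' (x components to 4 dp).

Mode 2: guard c·x = 5.1498 hit at Δt = 0.7970 (t = 0.7970), x⁻ = (-5.1498) → reset → x⁺ = (-5.6128), jump to mode 0
Mode 0: flow for 0.7284 to horizon, guard not reached → x = (-5.1937)

1 0.7970 2->0
final: 0 -5.1937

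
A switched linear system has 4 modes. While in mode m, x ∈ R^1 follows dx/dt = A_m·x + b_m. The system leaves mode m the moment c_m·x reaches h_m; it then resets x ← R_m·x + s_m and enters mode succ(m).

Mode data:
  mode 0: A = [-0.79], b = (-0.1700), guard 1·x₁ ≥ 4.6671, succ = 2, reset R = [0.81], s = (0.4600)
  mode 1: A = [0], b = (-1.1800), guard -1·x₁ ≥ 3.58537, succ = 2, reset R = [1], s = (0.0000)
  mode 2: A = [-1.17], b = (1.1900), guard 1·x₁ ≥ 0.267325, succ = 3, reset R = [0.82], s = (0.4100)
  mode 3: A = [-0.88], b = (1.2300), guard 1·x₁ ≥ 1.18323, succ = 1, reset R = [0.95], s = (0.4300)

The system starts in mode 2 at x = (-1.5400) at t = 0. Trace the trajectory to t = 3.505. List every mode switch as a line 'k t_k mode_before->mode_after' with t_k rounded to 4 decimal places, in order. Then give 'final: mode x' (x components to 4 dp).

1 1.0486 2->3
2 2.4988 3->1
final: 1 0.3667

Mode 2: guard c·x = 0.2673 hit at Δt = 1.0486 (t = 1.0486), x⁻ = (0.2673) → reset → x⁺ = (0.6292), jump to mode 3
Mode 3: guard c·x = 1.1832 hit at Δt = 1.4502 (t = 2.4988), x⁻ = (1.1832) → reset → x⁺ = (1.5541), jump to mode 1
Mode 1: flow for 1.0062 to horizon, guard not reached → x = (0.3667)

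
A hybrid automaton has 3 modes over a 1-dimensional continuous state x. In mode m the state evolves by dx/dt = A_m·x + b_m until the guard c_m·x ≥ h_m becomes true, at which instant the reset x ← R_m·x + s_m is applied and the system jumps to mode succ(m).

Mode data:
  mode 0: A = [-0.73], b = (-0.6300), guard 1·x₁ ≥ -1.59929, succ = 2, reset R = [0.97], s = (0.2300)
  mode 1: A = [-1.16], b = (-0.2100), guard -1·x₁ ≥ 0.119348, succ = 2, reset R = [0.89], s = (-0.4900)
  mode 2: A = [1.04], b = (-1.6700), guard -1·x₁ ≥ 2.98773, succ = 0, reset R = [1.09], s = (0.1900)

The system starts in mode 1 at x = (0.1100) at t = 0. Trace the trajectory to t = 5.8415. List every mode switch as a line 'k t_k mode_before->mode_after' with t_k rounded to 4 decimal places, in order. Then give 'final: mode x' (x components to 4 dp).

Mode 1: guard c·x = 0.1193 hit at Δt = 1.3374 (t = 1.3374), x⁻ = (-0.1193) → reset → x⁺ = (-0.5962), jump to mode 2
Mode 2: guard c·x = 2.9877 hit at Δt = 0.7070 (t = 2.0444), x⁻ = (-2.9877) → reset → x⁺ = (-3.0666), jump to mode 0
Mode 0: guard c·x = -1.5993 hit at Δt = 1.5017 (t = 3.5461), x⁻ = (-1.5993) → reset → x⁺ = (-1.3213), jump to mode 2
Mode 2: guard c·x = 2.9877 hit at Δt = 0.4333 (t = 3.9794), x⁻ = (-2.9877) → reset → x⁺ = (-3.0666), jump to mode 0
Mode 0: guard c·x = -1.5993 hit at Δt = 1.5017 (t = 5.4811), x⁻ = (-1.5993) → reset → x⁺ = (-1.3213), jump to mode 2
Mode 2: flow for 0.3604 to horizon, guard not reached → x = (-2.6522)

1 1.3374 1->2
2 2.0444 2->0
3 3.5461 0->2
4 3.9794 2->0
5 5.4811 0->2
final: 2 -2.6522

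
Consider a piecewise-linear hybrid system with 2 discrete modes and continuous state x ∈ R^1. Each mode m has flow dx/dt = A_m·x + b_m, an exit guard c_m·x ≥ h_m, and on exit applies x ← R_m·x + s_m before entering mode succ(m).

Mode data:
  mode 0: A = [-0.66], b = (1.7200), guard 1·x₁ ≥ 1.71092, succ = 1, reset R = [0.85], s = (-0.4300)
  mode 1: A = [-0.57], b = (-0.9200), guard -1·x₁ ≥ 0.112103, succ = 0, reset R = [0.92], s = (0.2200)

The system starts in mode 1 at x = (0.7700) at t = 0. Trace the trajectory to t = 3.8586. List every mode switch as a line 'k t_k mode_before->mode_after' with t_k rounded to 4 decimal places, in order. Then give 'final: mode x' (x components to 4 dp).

1 0.8106 1->0
2 2.3602 0->1
3 3.3486 1->0
final: 0 0.8283

Mode 1: guard c·x = 0.1121 hit at Δt = 0.8106 (t = 0.8106), x⁻ = (-0.1121) → reset → x⁺ = (0.1169), jump to mode 0
Mode 0: guard c·x = 1.7109 hit at Δt = 1.5496 (t = 2.3602), x⁻ = (1.7109) → reset → x⁺ = (1.0243), jump to mode 1
Mode 1: guard c·x = 0.1121 hit at Δt = 0.9884 (t = 3.3486), x⁻ = (-0.1121) → reset → x⁺ = (0.1169), jump to mode 0
Mode 0: flow for 0.5100 to horizon, guard not reached → x = (0.8283)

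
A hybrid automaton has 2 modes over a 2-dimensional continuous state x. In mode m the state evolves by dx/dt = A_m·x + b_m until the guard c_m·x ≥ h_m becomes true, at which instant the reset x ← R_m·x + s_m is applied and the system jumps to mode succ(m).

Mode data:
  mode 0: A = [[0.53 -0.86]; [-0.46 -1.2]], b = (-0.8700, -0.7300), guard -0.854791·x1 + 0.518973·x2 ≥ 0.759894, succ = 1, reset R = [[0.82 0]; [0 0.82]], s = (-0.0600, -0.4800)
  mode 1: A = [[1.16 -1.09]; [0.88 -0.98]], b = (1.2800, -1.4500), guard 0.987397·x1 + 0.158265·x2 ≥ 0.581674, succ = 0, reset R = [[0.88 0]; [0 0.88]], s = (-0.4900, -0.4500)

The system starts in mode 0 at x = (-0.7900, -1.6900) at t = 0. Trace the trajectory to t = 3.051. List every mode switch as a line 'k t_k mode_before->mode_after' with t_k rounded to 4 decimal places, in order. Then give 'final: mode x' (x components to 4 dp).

1 1.0852 0->1
2 1.9018 1->0
final: 0 0.7701 -1.0348

Mode 0: guard c·x = 0.7599 hit at Δt = 1.0852 (t = 1.0852), x⁻ = (-1.2706, -0.6286) → reset → x⁺ = (-1.1019, -0.9955), jump to mode 1
Mode 1: guard c·x = 0.5817 hit at Δt = 0.8166 (t = 1.9018), x⁻ = (0.8071, -1.3598) → reset → x⁺ = (0.2202, -1.6466), jump to mode 0
Mode 0: flow for 1.1492 to horizon, guard not reached → x = (0.7701, -1.0348)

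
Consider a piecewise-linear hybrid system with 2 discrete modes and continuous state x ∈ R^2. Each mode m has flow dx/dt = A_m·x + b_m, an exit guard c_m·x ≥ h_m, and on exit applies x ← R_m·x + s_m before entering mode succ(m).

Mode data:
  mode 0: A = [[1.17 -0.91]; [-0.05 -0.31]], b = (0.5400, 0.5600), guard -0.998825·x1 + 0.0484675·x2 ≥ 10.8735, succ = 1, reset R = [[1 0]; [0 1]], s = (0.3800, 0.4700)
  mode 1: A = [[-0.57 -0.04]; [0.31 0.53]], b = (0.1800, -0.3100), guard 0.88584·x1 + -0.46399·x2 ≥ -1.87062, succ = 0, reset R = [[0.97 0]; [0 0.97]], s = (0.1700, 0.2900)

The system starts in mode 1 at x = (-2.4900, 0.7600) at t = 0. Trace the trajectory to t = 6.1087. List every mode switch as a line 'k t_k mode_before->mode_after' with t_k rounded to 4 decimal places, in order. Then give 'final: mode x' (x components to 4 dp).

Mode 1: guard c·x = -1.8706 hit at Δt = 0.4476 (t = 0.4476), x⁻ = (-1.8677, 0.4657) → reset → x⁺ = (-1.6417, 0.7418), jump to mode 0
Mode 0: guard c·x = 10.8735 hit at Δt = 1.4930 (t = 1.9406), x⁻ = (-10.8160, 1.4483) → reset → x⁺ = (-10.4360, 1.9183), jump to mode 1
Mode 1: guard c·x = -1.8706 hit at Δt = 1.8316 (t = 3.7722), x⁻ = (-3.4396, -2.5352) → reset → x⁺ = (-3.1664, -2.1691), jump to mode 0
Mode 0: guard c·x = 10.8735 hit at Δt = 1.5256 (t = 5.2978), x⁻ = (-10.9011, -0.3046) → reset → x⁺ = (-10.5211, 0.1654), jump to mode 1
Mode 1: flow for 0.8109 to horizon, guard not reached → x = (-6.4746, -2.7275)

1 0.4476 1->0
2 1.9406 0->1
3 3.7722 1->0
4 5.2978 0->1
final: 1 -6.4746 -2.7275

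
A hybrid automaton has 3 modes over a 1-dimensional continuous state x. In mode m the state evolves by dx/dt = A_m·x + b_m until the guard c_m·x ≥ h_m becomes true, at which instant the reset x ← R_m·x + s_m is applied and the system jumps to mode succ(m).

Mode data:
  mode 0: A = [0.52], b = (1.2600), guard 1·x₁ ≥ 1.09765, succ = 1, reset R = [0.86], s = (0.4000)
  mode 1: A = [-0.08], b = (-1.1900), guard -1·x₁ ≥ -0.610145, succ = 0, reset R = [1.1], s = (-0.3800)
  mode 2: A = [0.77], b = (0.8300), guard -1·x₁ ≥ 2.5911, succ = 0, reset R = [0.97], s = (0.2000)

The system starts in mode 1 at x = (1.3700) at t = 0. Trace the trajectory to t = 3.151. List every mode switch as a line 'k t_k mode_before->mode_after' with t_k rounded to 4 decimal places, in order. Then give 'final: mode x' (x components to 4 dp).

Mode 1: guard c·x = -0.6101 hit at Δt = 0.5988 (t = 0.5988), x⁻ = (0.6101) → reset → x⁺ = (0.2912), jump to mode 0
Mode 0: guard c·x = 1.0977 hit at Δt = 0.5003 (t = 1.0991), x⁻ = (1.0976) → reset → x⁺ = (1.3440), jump to mode 1
Mode 1: guard c·x = -0.6101 hit at Δt = 0.5788 (t = 1.6779), x⁻ = (0.6101) → reset → x⁺ = (0.2912), jump to mode 0
Mode 0: guard c·x = 1.0977 hit at Δt = 0.5003 (t = 2.1782), x⁻ = (1.0976) → reset → x⁺ = (1.3440), jump to mode 1
Mode 1: guard c·x = -0.6101 hit at Δt = 0.5788 (t = 2.7569), x⁻ = (0.6101) → reset → x⁺ = (0.2912), jump to mode 0
Mode 0: flow for 0.3941 to horizon, guard not reached → x = (0.9084)

1 0.5988 1->0
2 1.0991 0->1
3 1.6779 1->0
4 2.1782 0->1
5 2.7569 1->0
final: 0 0.9084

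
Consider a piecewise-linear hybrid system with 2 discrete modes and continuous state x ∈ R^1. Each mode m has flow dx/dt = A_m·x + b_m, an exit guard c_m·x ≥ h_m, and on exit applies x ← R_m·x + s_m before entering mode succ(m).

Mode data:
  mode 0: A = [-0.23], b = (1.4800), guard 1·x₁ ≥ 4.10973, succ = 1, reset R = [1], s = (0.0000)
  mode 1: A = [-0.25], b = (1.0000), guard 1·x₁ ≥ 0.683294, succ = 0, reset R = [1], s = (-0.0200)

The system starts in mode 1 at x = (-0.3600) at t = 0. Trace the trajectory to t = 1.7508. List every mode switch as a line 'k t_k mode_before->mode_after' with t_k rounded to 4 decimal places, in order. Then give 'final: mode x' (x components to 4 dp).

Mode 1: guard c·x = 0.6833 hit at Δt = 1.0940 (t = 1.0940), x⁻ = (0.6833) → reset → x⁺ = (0.6633), jump to mode 0
Mode 0: flow for 0.6568 to horizon, guard not reached → x = (1.4725)

1 1.0940 1->0
final: 0 1.4725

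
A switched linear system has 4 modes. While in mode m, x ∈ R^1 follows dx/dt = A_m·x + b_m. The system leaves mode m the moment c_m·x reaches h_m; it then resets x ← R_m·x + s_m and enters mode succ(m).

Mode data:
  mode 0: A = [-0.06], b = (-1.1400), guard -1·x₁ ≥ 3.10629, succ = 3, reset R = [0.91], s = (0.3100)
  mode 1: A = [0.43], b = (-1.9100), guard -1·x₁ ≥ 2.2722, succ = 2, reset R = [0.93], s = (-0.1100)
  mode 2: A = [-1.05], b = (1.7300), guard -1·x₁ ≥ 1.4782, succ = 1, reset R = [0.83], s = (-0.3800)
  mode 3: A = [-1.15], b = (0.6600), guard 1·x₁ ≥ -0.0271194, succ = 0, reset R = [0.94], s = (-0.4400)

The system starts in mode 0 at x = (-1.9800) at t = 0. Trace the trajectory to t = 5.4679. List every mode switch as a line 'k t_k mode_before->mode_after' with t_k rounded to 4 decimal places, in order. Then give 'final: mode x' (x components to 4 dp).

Mode 0: guard c·x = 3.1063 hit at Δt = 1.1411 (t = 1.1411), x⁻ = (-3.1063) → reset → x⁺ = (-2.5167), jump to mode 3
Mode 3: guard c·x = -0.0271 hit at Δt = 1.4239 (t = 2.5650), x⁻ = (-0.0271) → reset → x⁺ = (-0.4655), jump to mode 0
Mode 0: guard c·x = 3.1063 hit at Δt = 2.5618 (t = 5.1268), x⁻ = (-3.1063) → reset → x⁺ = (-2.5167), jump to mode 3
Mode 3: flow for 0.3411 to horizon, guard not reached → x = (-1.5140)

1 1.1411 0->3
2 2.5650 3->0
3 5.1268 0->3
final: 3 -1.5140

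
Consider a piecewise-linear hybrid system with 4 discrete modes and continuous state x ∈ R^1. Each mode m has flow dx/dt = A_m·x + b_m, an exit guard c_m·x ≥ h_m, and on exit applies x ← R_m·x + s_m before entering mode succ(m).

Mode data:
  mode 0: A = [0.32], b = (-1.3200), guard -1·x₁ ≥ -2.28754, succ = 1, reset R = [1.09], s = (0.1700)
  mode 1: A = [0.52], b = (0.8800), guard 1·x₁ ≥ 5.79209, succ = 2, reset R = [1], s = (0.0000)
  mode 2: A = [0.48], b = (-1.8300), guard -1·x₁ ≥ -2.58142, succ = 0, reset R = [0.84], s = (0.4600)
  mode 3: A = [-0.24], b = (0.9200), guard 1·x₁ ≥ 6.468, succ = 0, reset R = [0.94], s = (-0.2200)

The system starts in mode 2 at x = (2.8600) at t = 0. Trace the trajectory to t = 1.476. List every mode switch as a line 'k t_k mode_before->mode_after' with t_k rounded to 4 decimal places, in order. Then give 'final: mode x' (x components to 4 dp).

1 0.5345 2->0
2 1.1757 0->1
final: 1 3.3996

Mode 2: guard c·x = -2.5814 hit at Δt = 0.5345 (t = 0.5345), x⁻ = (2.5814) → reset → x⁺ = (2.6284), jump to mode 0
Mode 0: guard c·x = -2.2875 hit at Δt = 0.6412 (t = 1.1757), x⁻ = (2.2875) → reset → x⁺ = (2.6634), jump to mode 1
Mode 1: flow for 0.3003 to horizon, guard not reached → x = (3.3996)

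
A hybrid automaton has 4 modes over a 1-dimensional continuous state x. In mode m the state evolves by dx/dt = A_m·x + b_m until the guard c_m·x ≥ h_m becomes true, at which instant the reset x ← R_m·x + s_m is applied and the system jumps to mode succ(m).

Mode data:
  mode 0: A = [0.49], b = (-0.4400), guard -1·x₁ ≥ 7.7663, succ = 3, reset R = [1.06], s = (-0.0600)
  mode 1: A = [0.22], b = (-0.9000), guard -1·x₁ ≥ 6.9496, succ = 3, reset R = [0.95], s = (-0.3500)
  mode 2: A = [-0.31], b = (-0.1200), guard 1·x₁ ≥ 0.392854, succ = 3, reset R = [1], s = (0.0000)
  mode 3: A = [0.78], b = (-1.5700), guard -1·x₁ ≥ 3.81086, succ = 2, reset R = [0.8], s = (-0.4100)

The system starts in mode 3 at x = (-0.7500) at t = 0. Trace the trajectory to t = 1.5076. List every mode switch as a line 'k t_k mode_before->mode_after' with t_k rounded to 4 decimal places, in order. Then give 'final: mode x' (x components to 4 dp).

1 0.9560 3->2
final: 2 -2.9759

Mode 3: guard c·x = 3.8109 hit at Δt = 0.9560 (t = 0.9560), x⁻ = (-3.8109) → reset → x⁺ = (-3.4587), jump to mode 2
Mode 2: flow for 0.5516 to horizon, guard not reached → x = (-2.9759)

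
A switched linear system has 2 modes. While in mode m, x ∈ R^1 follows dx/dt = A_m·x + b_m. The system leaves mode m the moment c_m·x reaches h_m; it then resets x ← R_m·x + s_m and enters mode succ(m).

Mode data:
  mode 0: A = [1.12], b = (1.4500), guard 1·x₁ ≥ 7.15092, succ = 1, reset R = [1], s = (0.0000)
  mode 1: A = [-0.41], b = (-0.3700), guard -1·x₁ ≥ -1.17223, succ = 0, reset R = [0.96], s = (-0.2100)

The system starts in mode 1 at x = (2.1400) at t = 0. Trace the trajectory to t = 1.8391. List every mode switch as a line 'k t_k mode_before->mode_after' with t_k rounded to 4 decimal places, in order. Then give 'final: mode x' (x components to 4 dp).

Mode 1: guard c·x = -1.1722 hit at Δt = 0.9338 (t = 0.9338), x⁻ = (1.1722) → reset → x⁺ = (0.9153), jump to mode 0
Mode 0: flow for 0.9053 to horizon, guard not reached → x = (4.7970)

1 0.9338 1->0
final: 0 4.7970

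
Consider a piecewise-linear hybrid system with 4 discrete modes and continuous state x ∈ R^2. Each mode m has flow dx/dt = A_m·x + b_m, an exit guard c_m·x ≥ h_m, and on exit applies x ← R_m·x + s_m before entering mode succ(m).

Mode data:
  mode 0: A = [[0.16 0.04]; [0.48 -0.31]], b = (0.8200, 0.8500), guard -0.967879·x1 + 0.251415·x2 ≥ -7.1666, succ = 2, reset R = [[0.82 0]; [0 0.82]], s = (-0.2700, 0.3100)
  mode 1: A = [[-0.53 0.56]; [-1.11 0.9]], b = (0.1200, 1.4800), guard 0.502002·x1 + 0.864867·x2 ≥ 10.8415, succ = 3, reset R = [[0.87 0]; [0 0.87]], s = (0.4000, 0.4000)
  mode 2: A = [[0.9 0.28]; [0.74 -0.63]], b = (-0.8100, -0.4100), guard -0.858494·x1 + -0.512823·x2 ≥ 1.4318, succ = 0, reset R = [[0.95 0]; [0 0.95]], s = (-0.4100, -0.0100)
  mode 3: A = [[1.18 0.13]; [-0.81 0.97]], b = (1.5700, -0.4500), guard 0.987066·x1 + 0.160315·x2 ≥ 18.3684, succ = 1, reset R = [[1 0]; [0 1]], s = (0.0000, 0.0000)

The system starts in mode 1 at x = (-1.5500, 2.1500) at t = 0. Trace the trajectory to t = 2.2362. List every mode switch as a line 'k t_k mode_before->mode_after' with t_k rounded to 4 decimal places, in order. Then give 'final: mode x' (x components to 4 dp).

Mode 1: guard c·x = 10.8415 hit at Δt = 1.3178 (t = 1.3178), x⁻ = (2.8948, 10.8552) → reset → x⁺ = (2.9185, 9.8440), jump to mode 3
Mode 3: flow for 0.9184 to horizon, guard not reached → x = (13.8886, 15.4039)

1 1.3178 1->3
final: 3 13.8886 15.4039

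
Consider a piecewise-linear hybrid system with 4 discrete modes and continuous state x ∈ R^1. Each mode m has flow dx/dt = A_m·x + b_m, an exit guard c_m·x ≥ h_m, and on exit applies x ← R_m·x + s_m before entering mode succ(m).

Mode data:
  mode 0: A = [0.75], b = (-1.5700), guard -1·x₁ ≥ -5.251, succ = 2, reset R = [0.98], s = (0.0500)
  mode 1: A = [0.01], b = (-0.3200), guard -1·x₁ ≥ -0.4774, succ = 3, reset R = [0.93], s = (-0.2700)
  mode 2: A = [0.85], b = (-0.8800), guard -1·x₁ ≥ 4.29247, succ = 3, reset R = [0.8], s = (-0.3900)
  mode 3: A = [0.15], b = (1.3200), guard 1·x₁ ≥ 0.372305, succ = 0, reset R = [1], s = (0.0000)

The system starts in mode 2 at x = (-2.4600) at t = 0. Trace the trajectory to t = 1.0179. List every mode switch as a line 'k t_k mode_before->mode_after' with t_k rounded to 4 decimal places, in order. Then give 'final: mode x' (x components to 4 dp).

Mode 2: guard c·x = 4.2925 hit at Δt = 0.4959 (t = 0.4959), x⁻ = (-4.2925) → reset → x⁺ = (-3.8240), jump to mode 3
Mode 3: flow for 0.5220 to horizon, guard not reached → x = (-3.4187)

1 0.4959 2->3
final: 3 -3.4187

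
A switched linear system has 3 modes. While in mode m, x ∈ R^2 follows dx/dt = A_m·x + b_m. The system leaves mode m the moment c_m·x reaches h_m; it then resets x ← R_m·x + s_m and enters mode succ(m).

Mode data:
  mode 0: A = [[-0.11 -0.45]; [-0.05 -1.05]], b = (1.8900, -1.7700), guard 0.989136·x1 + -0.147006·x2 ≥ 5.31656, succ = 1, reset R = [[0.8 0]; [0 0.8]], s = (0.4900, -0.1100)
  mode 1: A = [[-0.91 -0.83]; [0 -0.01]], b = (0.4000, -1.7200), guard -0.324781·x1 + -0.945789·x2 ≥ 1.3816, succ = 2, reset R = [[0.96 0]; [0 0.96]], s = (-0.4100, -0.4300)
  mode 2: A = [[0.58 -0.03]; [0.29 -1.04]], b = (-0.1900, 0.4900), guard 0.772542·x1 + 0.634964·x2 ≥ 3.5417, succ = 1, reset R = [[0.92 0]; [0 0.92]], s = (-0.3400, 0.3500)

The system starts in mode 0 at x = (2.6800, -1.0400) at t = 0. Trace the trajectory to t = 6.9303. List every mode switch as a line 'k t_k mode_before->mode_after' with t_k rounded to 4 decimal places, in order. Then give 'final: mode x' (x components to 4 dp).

1 1.1760 0->1
2 1.9090 1->2
3 2.7957 2->1
4 4.1900 1->2
5 5.7661 2->1
final: 1 1.6586 -1.1231

Mode 0: guard c·x = 5.3166 hit at Δt = 1.1760 (t = 1.1760), x⁻ = (5.1315, -1.6381) → reset → x⁺ = (4.5952, -1.4205), jump to mode 1
Mode 1: guard c·x = 1.3816 hit at Δt = 0.7330 (t = 1.9090), x⁻ = (3.5104, -2.6663) → reset → x⁺ = (2.9600, -2.9896), jump to mode 2
Mode 2: guard c·x = 3.5417 hit at Δt = 0.8867 (t = 2.7957), x⁻ = (4.7846, -0.2434) → reset → x⁺ = (4.0618, 0.1260), jump to mode 1
Mode 1: guard c·x = 1.3816 hit at Δt = 1.3943 (t = 4.1900), x⁻ = (2.3194, -2.2573) → reset → x⁺ = (1.8166, -2.5970), jump to mode 2
Mode 2: guard c·x = 3.5417 hit at Δt = 1.5761 (t = 5.7661), x⁻ = (4.1129, 0.5738) → reset → x⁺ = (3.4439, 0.8779), jump to mode 1
Mode 1: flow for 1.1642 to horizon, guard not reached → x = (1.6586, -1.1231)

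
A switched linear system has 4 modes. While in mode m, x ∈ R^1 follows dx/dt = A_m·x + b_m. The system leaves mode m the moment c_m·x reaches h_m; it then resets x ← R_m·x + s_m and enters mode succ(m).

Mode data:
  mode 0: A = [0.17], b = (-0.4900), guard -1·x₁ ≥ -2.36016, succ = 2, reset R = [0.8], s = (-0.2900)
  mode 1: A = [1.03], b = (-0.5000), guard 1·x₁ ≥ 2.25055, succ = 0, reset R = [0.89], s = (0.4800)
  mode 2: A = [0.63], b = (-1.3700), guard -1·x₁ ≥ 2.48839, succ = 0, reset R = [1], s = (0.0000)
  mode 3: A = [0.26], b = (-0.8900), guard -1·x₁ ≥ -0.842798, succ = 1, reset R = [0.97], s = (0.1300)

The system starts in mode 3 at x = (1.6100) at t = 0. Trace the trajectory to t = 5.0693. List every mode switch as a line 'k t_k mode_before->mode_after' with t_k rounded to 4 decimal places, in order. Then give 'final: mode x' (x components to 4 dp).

1 1.3572 3->1
2 2.6584 1->0
3 4.2358 0->2
final: 2 1.2000

Mode 3: guard c·x = -0.8428 hit at Δt = 1.3572 (t = 1.3572), x⁻ = (0.8428) → reset → x⁺ = (0.9475), jump to mode 1
Mode 1: guard c·x = 2.2506 hit at Δt = 1.3012 (t = 2.6584), x⁻ = (2.2505) → reset → x⁺ = (2.4830), jump to mode 0
Mode 0: guard c·x = -2.3602 hit at Δt = 1.5774 (t = 4.2358), x⁻ = (2.3602) → reset → x⁺ = (1.5981), jump to mode 2
Mode 2: flow for 0.8335 to horizon, guard not reached → x = (1.2000)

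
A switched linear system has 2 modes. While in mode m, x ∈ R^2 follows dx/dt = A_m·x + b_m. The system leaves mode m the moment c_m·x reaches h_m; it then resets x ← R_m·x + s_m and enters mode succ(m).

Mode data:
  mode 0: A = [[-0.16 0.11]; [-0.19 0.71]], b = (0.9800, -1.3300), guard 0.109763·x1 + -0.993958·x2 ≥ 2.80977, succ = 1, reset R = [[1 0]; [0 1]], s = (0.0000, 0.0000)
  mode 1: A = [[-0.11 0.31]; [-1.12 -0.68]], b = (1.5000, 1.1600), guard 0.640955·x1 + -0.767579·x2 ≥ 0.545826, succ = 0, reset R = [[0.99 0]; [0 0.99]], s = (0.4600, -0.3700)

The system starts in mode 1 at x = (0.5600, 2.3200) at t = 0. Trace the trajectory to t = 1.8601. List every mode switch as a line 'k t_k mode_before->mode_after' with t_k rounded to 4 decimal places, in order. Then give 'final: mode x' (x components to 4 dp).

1 0.8173 1->0
final: 0 3.0619 -1.4808

Mode 1: guard c·x = 0.5458 hit at Δt = 0.8173 (t = 0.8173), x⁻ = (2.1039, 1.0457) → reset → x⁺ = (2.5428, 0.6652), jump to mode 0
Mode 0: flow for 1.0428 to horizon, guard not reached → x = (3.0619, -1.4808)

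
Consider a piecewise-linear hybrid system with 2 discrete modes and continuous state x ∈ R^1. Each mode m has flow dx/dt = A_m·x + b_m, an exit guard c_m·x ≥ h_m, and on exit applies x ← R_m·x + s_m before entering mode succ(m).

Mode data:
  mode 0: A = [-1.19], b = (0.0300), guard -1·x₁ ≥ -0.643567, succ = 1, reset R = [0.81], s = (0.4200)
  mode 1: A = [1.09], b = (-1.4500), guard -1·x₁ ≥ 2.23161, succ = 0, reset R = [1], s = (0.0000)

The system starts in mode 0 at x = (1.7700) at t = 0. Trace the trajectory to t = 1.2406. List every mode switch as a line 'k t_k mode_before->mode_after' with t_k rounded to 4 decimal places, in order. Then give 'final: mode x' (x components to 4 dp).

1 0.8717 0->1
final: 1 0.7488

Mode 0: guard c·x = -0.6436 hit at Δt = 0.8717 (t = 0.8717), x⁻ = (0.6436) → reset → x⁺ = (0.9413), jump to mode 1
Mode 1: flow for 0.3689 to horizon, guard not reached → x = (0.7488)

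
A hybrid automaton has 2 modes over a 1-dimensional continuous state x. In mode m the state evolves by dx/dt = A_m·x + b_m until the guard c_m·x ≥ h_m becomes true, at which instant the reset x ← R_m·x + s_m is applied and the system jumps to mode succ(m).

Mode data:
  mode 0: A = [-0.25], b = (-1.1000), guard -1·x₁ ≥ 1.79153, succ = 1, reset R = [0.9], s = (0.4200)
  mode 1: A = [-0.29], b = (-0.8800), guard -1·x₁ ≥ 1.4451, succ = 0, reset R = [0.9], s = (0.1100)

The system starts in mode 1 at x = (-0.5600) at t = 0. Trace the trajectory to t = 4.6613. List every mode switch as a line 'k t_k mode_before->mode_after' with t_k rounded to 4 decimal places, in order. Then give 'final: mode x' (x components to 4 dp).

Mode 1: guard c·x = 1.4451 hit at Δt = 1.5265 (t = 1.5265), x⁻ = (-1.4451) → reset → x⁺ = (-1.1906), jump to mode 0
Mode 0: guard c·x = 1.7915 hit at Δt = 0.8293 (t = 2.3558), x⁻ = (-1.7915) → reset → x⁺ = (-1.1924), jump to mode 1
Mode 1: guard c·x = 1.4451 hit at Δt = 0.5088 (t = 2.8646), x⁻ = (-1.4451) → reset → x⁺ = (-1.1906), jump to mode 0
Mode 0: guard c·x = 1.7915 hit at Δt = 0.8293 (t = 3.6939), x⁻ = (-1.7915) → reset → x⁺ = (-1.1924), jump to mode 1
Mode 1: guard c·x = 1.4451 hit at Δt = 0.5088 (t = 4.2028), x⁻ = (-1.4451) → reset → x⁺ = (-1.1906), jump to mode 0
Mode 0: flow for 0.4585 to horizon, guard not reached → x = (-1.5382)

1 1.5265 1->0
2 2.3558 0->1
3 2.8646 1->0
4 3.6939 0->1
5 4.2028 1->0
final: 0 -1.5382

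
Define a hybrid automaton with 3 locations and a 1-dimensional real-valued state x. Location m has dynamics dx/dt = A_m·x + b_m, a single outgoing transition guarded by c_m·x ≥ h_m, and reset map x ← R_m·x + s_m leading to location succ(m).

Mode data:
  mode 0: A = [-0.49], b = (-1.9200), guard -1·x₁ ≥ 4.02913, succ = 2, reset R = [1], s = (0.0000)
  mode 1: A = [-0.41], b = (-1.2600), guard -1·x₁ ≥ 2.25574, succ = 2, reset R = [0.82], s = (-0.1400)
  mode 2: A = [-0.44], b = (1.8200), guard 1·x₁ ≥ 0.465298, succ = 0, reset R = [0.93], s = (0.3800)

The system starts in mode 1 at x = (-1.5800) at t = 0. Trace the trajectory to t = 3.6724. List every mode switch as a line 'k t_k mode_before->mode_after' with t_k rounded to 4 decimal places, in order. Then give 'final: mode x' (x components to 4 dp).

Mode 1: guard c·x = 2.2557 hit at Δt = 1.4695 (t = 1.4695), x⁻ = (-2.2557) → reset → x⁺ = (-1.9897), jump to mode 2
Mode 2: guard c·x = 0.4653 hit at Δt = 1.1638 (t = 2.6333), x⁻ = (0.4653) → reset → x⁺ = (0.8127), jump to mode 0
Mode 0: flow for 1.0391 to horizon, guard not reached → x = (-1.0750)

1 1.4695 1->2
2 2.6333 2->0
final: 0 -1.0750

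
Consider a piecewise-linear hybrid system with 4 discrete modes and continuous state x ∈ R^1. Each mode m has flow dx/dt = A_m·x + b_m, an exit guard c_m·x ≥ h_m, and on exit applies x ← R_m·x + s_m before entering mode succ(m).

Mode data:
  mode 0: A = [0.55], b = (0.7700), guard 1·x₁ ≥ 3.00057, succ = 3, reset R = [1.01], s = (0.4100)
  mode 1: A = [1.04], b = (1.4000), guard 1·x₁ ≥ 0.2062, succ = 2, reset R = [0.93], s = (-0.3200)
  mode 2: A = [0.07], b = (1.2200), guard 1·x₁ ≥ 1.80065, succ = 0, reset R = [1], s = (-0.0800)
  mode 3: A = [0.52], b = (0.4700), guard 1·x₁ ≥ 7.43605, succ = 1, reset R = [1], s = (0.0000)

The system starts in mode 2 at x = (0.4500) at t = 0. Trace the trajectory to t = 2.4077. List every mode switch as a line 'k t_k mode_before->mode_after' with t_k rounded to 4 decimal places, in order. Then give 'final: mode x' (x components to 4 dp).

Mode 2: guard c·x = 1.8007 hit at Δt = 1.0404 (t = 1.0404), x⁻ = (1.8007) → reset → x⁺ = (1.7207), jump to mode 0
Mode 0: guard c·x = 3.0006 hit at Δt = 0.6249 (t = 1.6653), x⁻ = (3.0006) → reset → x⁺ = (3.4406), jump to mode 3
Mode 3: flow for 0.7424 to horizon, guard not reached → x = (5.4875)

1 1.0404 2->0
2 1.6653 0->3
final: 3 5.4875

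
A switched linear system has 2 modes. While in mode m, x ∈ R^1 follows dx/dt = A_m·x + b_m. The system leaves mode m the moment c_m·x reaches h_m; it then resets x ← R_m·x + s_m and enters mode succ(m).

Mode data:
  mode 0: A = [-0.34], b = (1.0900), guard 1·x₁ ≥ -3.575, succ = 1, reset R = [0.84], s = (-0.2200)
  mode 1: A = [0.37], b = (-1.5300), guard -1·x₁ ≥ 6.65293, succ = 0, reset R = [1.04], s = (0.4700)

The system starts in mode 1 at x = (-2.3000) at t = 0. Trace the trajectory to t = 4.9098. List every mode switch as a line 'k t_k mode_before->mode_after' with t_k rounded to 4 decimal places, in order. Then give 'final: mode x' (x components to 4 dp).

Mode 1: guard c·x = 6.6529 hit at Δt = 1.3964 (t = 1.3964), x⁻ = (-6.6529) → reset → x⁺ = (-6.4490), jump to mode 0
Mode 0: guard c·x = -3.5750 hit at Δt = 1.0393 (t = 2.4357), x⁻ = (-3.5750) → reset → x⁺ = (-3.2230), jump to mode 1
Mode 1: guard c·x = 6.6529 hit at Δt = 1.0341 (t = 3.4698), x⁻ = (-6.6529) → reset → x⁺ = (-6.4490), jump to mode 0
Mode 0: guard c·x = -3.5750 hit at Δt = 1.0393 (t = 4.5091), x⁻ = (-3.5750) → reset → x⁺ = (-3.2230), jump to mode 1
Mode 1: flow for 0.4007 to horizon, guard not reached → x = (-4.3988)

1 1.3964 1->0
2 2.4357 0->1
3 3.4698 1->0
4 4.5091 0->1
final: 1 -4.3988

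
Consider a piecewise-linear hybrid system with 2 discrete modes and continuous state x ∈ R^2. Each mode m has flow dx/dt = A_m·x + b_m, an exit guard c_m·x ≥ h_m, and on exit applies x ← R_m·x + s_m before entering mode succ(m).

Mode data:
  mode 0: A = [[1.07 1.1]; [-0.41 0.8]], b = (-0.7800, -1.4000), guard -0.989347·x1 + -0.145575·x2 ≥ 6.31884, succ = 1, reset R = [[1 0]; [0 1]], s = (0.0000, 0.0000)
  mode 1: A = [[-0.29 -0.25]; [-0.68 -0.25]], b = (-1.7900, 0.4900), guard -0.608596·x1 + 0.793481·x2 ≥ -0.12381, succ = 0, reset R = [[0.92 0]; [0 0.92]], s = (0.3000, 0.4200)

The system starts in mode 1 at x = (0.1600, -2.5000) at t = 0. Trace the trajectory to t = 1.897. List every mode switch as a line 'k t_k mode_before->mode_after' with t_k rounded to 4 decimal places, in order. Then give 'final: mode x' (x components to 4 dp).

1 1.1206 1->0
final: 0 -4.1280 -1.6566

Mode 1: guard c·x = -0.1238 hit at Δt = 1.1206 (t = 1.1206), x⁻ = (-1.1694, -1.0530) → reset → x⁺ = (-0.7758, -0.5487), jump to mode 0
Mode 0: flow for 0.7764 to horizon, guard not reached → x = (-4.1280, -1.6566)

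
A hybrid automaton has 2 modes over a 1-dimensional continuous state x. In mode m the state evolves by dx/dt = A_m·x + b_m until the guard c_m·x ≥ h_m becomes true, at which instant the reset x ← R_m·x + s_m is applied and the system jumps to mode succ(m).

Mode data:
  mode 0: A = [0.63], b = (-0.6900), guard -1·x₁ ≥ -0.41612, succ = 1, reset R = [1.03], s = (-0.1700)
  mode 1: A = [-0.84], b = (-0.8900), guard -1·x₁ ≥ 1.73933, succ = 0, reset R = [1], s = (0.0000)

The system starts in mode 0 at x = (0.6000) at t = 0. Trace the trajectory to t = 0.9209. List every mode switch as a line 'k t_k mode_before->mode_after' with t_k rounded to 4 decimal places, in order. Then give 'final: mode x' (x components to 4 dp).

Mode 0: guard c·x = -0.4161 hit at Δt = 0.5012 (t = 0.5012), x⁻ = (0.4161) → reset → x⁺ = (0.2586), jump to mode 1
Mode 1: flow for 0.4197 to horizon, guard not reached → x = (-0.1330)

1 0.5012 0->1
final: 1 -0.1330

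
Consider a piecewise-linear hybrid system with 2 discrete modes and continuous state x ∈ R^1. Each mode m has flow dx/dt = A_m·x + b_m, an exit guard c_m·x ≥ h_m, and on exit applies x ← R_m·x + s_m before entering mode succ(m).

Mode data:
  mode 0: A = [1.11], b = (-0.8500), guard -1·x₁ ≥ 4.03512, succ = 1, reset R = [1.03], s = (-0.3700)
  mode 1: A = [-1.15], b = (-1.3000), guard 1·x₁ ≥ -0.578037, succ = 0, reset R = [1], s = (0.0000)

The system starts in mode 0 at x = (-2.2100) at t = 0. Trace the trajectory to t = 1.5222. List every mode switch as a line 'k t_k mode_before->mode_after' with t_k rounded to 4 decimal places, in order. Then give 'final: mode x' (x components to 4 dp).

Mode 0: guard c·x = 4.0351 hit at Δt = 0.4309 (t = 0.4309), x⁻ = (-4.0351) → reset → x⁺ = (-4.5262), jump to mode 1
Mode 1: flow for 1.0913 to horizon, guard not reached → x = (-2.0985)

1 0.4309 0->1
final: 1 -2.0985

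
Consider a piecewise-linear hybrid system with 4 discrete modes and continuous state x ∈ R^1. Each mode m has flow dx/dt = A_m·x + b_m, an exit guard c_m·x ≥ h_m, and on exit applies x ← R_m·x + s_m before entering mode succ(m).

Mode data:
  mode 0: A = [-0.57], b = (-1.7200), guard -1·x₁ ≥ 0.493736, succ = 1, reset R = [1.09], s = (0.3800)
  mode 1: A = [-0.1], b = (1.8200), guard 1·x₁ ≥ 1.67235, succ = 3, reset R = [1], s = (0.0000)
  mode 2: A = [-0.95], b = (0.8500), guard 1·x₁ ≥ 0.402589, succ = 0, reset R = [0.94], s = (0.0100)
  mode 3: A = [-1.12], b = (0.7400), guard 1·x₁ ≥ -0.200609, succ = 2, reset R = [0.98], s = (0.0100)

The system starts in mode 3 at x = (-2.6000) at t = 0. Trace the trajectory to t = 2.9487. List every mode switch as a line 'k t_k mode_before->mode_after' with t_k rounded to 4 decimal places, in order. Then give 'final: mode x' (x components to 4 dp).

1 1.1886 3->2
2 2.0172 2->0
3 2.5431 0->1
final: 1 0.5715

Mode 3: guard c·x = -0.2006 hit at Δt = 1.1886 (t = 1.1886), x⁻ = (-0.2006) → reset → x⁺ = (-0.1866), jump to mode 2
Mode 2: guard c·x = 0.4026 hit at Δt = 0.8286 (t = 2.0172), x⁻ = (0.4026) → reset → x⁺ = (0.3884), jump to mode 0
Mode 0: guard c·x = 0.4937 hit at Δt = 0.5259 (t = 2.5431), x⁻ = (-0.4937) → reset → x⁺ = (-0.1582), jump to mode 1
Mode 1: flow for 0.4056 to horizon, guard not reached → x = (0.5715)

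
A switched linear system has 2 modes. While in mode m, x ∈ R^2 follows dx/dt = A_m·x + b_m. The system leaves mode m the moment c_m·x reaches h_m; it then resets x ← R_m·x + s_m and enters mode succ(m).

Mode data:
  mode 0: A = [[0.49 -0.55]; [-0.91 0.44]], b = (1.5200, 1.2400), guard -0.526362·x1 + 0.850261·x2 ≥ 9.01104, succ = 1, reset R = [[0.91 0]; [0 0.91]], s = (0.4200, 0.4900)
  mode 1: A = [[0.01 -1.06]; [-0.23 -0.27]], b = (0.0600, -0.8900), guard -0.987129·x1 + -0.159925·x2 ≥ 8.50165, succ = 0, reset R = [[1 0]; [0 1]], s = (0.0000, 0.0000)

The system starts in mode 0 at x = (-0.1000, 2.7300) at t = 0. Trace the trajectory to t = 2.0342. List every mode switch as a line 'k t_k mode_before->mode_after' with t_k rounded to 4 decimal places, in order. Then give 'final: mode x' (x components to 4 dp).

Mode 0: guard c·x = 9.0110 hit at Δt = 1.4369 (t = 1.4369), x⁻ = (-2.6692, 8.9455) → reset → x⁺ = (-2.0090, 8.6304), jump to mode 1
Mode 1: flow for 0.5973 to horizon, guard not reached → x = (-7.0429, 7.4445)

1 1.4369 0->1
final: 1 -7.0429 7.4445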